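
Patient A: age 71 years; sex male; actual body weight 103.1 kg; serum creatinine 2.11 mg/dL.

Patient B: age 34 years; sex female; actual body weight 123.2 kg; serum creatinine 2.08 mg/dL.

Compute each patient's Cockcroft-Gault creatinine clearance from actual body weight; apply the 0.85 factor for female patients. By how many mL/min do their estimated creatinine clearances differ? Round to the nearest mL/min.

27 mL/min

Patient A: CrCl = (140 − 71) × 103.1 / (72 × 2.11) = 7113.9 / 151.92 ≈ 46.8 mL/min
Patient B: CrCl = (140 − 34) × 123.2 / (72 × 2.08) × 0.85 = 13059.2 / 149.76 × 0.85 ≈ 74.1 mL/min
|46.8 − 74.1| = 27.3 mL/min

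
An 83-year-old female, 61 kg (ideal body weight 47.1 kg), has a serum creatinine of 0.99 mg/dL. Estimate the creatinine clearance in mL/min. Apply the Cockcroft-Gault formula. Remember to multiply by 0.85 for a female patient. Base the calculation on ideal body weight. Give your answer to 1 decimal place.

CrCl = (140 − 83) × 47.1 / (72 × 0.99) × 0.85 = 2684.7 / 71.28 × 0.85 ≈ 32.0 mL/min

32.0 mL/min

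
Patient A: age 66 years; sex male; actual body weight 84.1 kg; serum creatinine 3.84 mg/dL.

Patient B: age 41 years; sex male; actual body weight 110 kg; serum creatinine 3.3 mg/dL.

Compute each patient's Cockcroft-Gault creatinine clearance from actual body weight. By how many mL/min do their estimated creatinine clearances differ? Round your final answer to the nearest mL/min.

23 mL/min

Patient A: CrCl = (140 − 66) × 84.1 / (72 × 3.84) = 6223.4 / 276.48 ≈ 22.5 mL/min
Patient B: CrCl = (140 − 41) × 110 / (72 × 3.3) = 10890.0 / 237.60 ≈ 45.8 mL/min
|22.5 − 45.8| = 23.3 mL/min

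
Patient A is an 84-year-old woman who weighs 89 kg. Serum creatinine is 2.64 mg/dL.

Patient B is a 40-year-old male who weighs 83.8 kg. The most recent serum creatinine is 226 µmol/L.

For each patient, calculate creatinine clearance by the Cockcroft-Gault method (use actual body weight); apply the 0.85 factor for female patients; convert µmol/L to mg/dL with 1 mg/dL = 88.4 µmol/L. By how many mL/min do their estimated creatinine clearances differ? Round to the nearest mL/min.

23 mL/min

Patient A: CrCl = (140 − 84) × 89 / (72 × 2.64) × 0.85 = 4984.0 / 190.08 × 0.85 ≈ 22.3 mL/min
Patient B: SCr = 226 / 88.4 = 2.557 mg/dL
Patient B: CrCl = (140 − 40) × 83.8 / (72 × 2.557) = 8380.0 / 184.10 ≈ 45.5 mL/min
|22.3 − 45.5| = 23.2 mL/min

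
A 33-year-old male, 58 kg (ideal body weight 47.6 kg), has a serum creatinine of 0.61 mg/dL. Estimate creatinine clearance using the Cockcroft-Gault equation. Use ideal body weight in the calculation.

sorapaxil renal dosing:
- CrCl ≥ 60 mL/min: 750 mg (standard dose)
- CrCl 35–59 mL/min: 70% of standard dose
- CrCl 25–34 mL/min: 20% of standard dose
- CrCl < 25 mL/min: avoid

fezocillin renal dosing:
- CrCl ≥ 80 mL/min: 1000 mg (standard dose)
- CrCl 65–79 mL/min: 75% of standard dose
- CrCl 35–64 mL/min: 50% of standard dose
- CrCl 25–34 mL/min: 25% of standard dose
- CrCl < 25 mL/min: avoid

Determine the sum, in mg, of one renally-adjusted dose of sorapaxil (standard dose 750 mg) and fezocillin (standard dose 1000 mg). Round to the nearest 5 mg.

CrCl = (140 − 33) × 47.6 / (72 × 0.61) = 5093.2 / 43.92 ≈ 116.0 mL/min
CrCl ≈ 116 mL/min.
sorapaxil: ≥ 60 mL/min → 100% of 750 mg = 750 mg.
fezocillin: ≥ 80 mL/min → 100% of 1000 mg = 1000 mg.
Total = 750 + 1000 = 1750 mg.

1750 mg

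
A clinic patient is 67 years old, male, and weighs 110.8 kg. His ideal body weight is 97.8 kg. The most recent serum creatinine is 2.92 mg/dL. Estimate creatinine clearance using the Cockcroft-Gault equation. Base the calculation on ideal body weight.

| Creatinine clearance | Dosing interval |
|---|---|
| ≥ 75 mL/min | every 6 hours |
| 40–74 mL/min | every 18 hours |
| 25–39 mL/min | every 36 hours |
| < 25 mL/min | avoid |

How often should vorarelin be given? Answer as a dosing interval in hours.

CrCl = (140 − 67) × 97.8 / (72 × 2.92) = 7139.4 / 210.24 ≈ 34.0 mL/min
CrCl ≈ 34 mL/min → bracket 25–39 mL/min → every 36 hours.

every 36 hours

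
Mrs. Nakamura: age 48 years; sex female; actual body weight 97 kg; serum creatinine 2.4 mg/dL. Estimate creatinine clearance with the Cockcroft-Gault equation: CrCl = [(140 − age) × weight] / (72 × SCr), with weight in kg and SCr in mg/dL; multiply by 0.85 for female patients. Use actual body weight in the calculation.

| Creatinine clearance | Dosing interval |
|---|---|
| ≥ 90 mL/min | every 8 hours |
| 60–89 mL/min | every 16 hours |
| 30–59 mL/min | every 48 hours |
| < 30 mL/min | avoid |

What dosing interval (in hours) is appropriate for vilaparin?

every 48 hours

CrCl = (140 − 48) × 97 / (72 × 2.4) × 0.85 = 8924.0 / 172.80 × 0.85 ≈ 43.9 mL/min
CrCl ≈ 44 mL/min → bracket 30–59 mL/min → every 48 hours.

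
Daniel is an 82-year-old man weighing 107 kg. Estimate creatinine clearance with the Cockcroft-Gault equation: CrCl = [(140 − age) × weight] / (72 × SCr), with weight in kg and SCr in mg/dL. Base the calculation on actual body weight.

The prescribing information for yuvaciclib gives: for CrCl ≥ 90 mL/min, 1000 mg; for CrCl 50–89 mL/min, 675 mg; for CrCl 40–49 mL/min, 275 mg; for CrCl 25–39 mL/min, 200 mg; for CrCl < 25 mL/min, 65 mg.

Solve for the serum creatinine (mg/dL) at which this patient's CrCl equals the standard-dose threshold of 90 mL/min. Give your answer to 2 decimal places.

0.96 mg/dL

Standard dose requires CrCl ≥ 90 mL/min.
Set (140 − 82) × 107 / (72 × SCr) = 90
SCr = (140 − 82) × 107 / (72 × 90) = 0.958 mg/dL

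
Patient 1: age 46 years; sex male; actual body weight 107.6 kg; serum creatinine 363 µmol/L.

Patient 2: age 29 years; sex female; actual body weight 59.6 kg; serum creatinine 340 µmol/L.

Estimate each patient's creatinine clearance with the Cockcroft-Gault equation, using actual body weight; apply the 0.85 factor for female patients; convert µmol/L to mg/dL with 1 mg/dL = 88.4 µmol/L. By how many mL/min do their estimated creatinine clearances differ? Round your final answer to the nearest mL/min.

Patient 1: SCr = 363 / 88.4 = 4.106 mg/dL
Patient 1: CrCl = (140 − 46) × 107.6 / (72 × 4.106) = 10114.4 / 295.63 ≈ 34.2 mL/min
Patient 2: SCr = 340 / 88.4 = 3.846 mg/dL
Patient 2: CrCl = (140 − 29) × 59.6 / (72 × 3.846) × 0.85 = 6615.6 / 276.91 × 0.85 ≈ 20.3 mL/min
|34.2 − 20.3| = 13.9 mL/min

14 mL/min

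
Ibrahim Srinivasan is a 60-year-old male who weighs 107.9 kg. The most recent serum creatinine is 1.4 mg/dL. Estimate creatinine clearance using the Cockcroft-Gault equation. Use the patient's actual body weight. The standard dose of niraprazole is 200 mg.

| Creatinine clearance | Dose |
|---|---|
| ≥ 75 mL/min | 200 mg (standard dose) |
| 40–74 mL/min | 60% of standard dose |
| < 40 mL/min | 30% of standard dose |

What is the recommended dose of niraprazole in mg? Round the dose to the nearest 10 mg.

CrCl = (140 − 60) × 107.9 / (72 × 1.4) = 8632.0 / 100.80 ≈ 85.6 mL/min
CrCl ≈ 86 mL/min → bracket ≥ 75 mL/min.
100% of 200 mg = 200 mg

200 mg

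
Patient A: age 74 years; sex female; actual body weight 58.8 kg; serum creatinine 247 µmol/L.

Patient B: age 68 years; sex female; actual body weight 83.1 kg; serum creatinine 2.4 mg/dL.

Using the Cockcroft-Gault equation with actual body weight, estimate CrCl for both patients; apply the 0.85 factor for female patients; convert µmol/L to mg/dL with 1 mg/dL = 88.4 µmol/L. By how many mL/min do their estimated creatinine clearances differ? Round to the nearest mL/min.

13 mL/min

Patient A: SCr = 247 / 88.4 = 2.794 mg/dL
Patient A: CrCl = (140 − 74) × 58.8 / (72 × 2.794) × 0.85 = 3880.8 / 201.17 × 0.85 ≈ 16.4 mL/min
Patient B: CrCl = (140 − 68) × 83.1 / (72 × 2.4) × 0.85 = 5983.2 / 172.80 × 0.85 ≈ 29.4 mL/min
|16.4 − 29.4| = 13.0 mL/min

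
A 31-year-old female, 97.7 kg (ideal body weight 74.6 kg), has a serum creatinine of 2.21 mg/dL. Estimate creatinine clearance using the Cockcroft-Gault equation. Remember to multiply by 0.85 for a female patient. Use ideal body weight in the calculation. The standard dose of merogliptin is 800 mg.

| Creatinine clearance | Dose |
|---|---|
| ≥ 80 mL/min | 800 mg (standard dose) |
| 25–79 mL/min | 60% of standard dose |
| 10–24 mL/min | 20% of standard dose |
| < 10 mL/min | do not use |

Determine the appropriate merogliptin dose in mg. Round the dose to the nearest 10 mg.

CrCl = (140 − 31) × 74.6 / (72 × 2.21) × 0.85 = 8131.4 / 159.12 × 0.85 ≈ 43.4 mL/min
CrCl ≈ 43 mL/min → bracket 25–79 mL/min.
60% of 800 mg = 480 mg

480 mg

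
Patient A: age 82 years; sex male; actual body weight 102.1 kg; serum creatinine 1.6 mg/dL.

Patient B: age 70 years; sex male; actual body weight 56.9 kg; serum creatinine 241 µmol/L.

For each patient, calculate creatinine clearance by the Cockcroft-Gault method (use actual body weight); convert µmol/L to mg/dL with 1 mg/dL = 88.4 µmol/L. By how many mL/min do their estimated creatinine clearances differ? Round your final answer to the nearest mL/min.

31 mL/min

Patient A: CrCl = (140 − 82) × 102.1 / (72 × 1.6) = 5921.8 / 115.20 ≈ 51.4 mL/min
Patient B: SCr = 241 / 88.4 = 2.726 mg/dL
Patient B: CrCl = (140 − 70) × 56.9 / (72 × 2.726) = 3983.0 / 196.27 ≈ 20.3 mL/min
|51.4 − 20.3| = 31.1 mL/min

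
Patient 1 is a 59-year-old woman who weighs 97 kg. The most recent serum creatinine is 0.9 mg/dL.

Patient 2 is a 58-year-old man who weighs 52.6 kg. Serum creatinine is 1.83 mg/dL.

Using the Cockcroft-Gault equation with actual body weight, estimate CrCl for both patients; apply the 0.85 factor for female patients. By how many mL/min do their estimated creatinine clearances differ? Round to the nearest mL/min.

70 mL/min

Patient 1: CrCl = (140 − 59) × 97 / (72 × 0.9) × 0.85 = 7857.0 / 64.80 × 0.85 ≈ 103.1 mL/min
Patient 2: CrCl = (140 − 58) × 52.6 / (72 × 1.83) = 4313.2 / 131.76 ≈ 32.7 mL/min
|103.1 − 32.7| = 70.4 mL/min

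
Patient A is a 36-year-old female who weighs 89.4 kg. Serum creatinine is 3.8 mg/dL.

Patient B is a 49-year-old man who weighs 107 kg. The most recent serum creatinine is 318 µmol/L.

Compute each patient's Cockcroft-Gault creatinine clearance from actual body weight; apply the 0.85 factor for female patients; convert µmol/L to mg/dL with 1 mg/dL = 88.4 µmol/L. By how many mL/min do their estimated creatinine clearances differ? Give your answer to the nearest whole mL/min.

9 mL/min

Patient A: CrCl = (140 − 36) × 89.4 / (72 × 3.8) × 0.85 = 9297.6 / 273.60 × 0.85 ≈ 28.9 mL/min
Patient B: SCr = 318 / 88.4 = 3.597 mg/dL
Patient B: CrCl = (140 − 49) × 107 / (72 × 3.597) = 9737.0 / 258.98 ≈ 37.6 mL/min
|28.9 − 37.6| = 8.7 mL/min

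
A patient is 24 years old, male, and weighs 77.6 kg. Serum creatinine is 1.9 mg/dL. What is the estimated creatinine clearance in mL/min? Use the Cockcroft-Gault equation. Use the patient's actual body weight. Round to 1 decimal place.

CrCl = (140 − 24) × 77.6 / (72 × 1.9) = 9001.6 / 136.80 ≈ 65.8 mL/min

65.8 mL/min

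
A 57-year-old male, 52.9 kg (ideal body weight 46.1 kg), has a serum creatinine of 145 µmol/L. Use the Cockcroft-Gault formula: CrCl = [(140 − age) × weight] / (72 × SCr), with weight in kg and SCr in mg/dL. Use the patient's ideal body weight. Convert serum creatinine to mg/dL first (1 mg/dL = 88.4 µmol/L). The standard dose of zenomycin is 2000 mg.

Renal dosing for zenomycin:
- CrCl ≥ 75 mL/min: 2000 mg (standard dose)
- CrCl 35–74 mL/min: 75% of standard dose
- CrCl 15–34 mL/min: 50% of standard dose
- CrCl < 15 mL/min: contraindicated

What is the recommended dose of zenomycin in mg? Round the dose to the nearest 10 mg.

1000 mg

SCr = 145 / 88.4 = 1.64 mg/dL
CrCl = (140 − 57) × 46.1 / (72 × 1.64) = 3826.3 / 118.08 ≈ 32.4 mL/min
CrCl ≈ 32 mL/min → bracket 15–34 mL/min.
50% of 2000 mg = 1000 mg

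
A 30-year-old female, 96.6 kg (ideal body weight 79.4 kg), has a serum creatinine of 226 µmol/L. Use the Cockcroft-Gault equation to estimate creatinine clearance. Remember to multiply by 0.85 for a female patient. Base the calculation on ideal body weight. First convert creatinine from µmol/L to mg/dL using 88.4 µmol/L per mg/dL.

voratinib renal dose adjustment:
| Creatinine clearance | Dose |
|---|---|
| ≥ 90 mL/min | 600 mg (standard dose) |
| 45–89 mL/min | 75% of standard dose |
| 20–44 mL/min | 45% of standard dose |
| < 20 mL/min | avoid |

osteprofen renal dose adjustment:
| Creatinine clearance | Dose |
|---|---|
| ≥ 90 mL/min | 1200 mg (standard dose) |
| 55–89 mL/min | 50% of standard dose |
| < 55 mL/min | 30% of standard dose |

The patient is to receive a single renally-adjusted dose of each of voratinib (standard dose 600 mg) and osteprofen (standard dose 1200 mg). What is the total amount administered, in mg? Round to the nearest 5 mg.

SCr = 226 / 88.4 = 2.557 mg/dL
CrCl = (140 − 30) × 79.4 / (72 × 2.557) × 0.85 = 8734.0 / 184.10 × 0.85 ≈ 40.3 mL/min
CrCl ≈ 40 mL/min.
voratinib: 20–44 mL/min → 45% of 600 mg = 270 mg.
osteprofen: < 55 mL/min → 30% of 1200 mg = 360 mg.
Total = 270 + 360 = 630 mg.

630 mg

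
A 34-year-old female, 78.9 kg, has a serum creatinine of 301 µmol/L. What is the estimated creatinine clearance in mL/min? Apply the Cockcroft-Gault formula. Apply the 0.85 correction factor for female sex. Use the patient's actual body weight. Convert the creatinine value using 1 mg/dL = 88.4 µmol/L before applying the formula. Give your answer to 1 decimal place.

SCr = 301 / 88.4 = 3.405 mg/dL
CrCl = (140 − 34) × 78.9 / (72 × 3.405) × 0.85 = 8363.4 / 245.16 × 0.85 ≈ 29.0 mL/min

29.0 mL/min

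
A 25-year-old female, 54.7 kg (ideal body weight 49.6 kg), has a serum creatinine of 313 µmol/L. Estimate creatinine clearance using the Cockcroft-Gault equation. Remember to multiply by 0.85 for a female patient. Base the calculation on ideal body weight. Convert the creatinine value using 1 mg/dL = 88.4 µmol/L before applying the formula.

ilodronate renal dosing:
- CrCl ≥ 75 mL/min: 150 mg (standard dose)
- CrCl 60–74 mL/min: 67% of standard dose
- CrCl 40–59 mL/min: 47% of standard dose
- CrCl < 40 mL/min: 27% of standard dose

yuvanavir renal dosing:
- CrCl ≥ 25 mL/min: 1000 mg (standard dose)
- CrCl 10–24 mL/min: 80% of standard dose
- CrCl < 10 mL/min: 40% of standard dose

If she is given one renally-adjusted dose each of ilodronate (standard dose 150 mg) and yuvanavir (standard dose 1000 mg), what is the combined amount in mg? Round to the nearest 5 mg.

840 mg

SCr = 313 / 88.4 = 3.541 mg/dL
CrCl = (140 − 25) × 49.6 / (72 × 3.541) × 0.85 = 5704.0 / 254.95 × 0.85 ≈ 19.0 mL/min
CrCl ≈ 19 mL/min.
ilodronate: < 40 mL/min → 27% of 150 mg = 40.5 mg.
yuvanavir: 10–24 mL/min → 80% of 1000 mg = 800 mg.
Total = 40.5 + 800 = 840.5 mg.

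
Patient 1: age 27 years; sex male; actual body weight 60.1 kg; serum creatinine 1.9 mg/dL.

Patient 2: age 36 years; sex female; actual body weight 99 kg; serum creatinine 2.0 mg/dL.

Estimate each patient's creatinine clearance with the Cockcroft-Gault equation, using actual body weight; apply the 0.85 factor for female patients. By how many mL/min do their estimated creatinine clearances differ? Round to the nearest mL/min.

11 mL/min

Patient 1: CrCl = (140 − 27) × 60.1 / (72 × 1.9) = 6791.3 / 136.80 ≈ 49.6 mL/min
Patient 2: CrCl = (140 − 36) × 99 / (72 × 2) × 0.85 = 10296.0 / 144.00 × 0.85 ≈ 60.8 mL/min
|49.6 − 60.8| = 11.2 mL/min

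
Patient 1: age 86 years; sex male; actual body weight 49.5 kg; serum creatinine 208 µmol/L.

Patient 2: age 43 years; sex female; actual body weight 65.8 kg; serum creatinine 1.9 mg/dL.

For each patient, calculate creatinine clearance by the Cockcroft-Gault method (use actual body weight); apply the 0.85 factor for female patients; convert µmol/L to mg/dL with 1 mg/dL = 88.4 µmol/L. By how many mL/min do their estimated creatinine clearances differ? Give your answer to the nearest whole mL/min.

24 mL/min

Patient 1: SCr = 208 / 88.4 = 2.353 mg/dL
Patient 1: CrCl = (140 − 86) × 49.5 / (72 × 2.353) = 2673.0 / 169.42 ≈ 15.8 mL/min
Patient 2: CrCl = (140 − 43) × 65.8 / (72 × 1.9) × 0.85 = 6382.6 / 136.80 × 0.85 ≈ 39.7 mL/min
|15.8 − 39.7| = 23.9 mL/min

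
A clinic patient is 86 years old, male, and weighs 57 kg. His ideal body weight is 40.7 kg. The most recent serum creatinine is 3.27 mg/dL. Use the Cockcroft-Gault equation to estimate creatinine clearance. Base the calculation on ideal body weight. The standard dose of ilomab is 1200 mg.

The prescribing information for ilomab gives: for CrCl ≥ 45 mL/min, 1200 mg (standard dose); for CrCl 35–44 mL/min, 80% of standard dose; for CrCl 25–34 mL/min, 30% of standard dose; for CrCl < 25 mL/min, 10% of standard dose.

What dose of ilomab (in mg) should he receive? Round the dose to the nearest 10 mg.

120 mg

CrCl = (140 − 86) × 40.7 / (72 × 3.27) = 2197.8 / 235.44 ≈ 9.3 mL/min
CrCl ≈ 9 mL/min → bracket < 25 mL/min.
10% of 1200 mg = 120 mg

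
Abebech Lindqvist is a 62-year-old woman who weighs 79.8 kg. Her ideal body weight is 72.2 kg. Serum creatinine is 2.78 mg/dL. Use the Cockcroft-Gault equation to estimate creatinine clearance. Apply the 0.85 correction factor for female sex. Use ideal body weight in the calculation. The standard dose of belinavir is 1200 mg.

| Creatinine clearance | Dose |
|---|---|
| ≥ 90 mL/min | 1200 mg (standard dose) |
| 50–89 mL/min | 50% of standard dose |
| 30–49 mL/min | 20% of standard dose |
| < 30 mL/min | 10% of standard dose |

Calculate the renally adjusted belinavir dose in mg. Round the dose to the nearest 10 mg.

CrCl = (140 − 62) × 72.2 / (72 × 2.78) × 0.85 = 5631.6 / 200.16 × 0.85 ≈ 23.9 mL/min
CrCl ≈ 24 mL/min → bracket < 30 mL/min.
10% of 1200 mg = 120 mg

120 mg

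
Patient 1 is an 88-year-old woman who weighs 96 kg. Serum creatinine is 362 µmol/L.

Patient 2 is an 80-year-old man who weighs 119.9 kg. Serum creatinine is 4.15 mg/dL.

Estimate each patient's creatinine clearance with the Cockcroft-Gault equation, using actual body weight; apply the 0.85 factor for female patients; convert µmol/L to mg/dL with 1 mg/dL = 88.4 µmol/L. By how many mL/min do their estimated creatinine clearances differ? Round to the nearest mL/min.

10 mL/min

Patient 1: SCr = 362 / 88.4 = 4.095 mg/dL
Patient 1: CrCl = (140 − 88) × 96 / (72 × 4.095) × 0.85 = 4992.0 / 294.84 × 0.85 ≈ 14.4 mL/min
Patient 2: CrCl = (140 − 80) × 119.9 / (72 × 4.15) = 7194.0 / 298.80 ≈ 24.1 mL/min
|14.4 − 24.1| = 9.7 mL/min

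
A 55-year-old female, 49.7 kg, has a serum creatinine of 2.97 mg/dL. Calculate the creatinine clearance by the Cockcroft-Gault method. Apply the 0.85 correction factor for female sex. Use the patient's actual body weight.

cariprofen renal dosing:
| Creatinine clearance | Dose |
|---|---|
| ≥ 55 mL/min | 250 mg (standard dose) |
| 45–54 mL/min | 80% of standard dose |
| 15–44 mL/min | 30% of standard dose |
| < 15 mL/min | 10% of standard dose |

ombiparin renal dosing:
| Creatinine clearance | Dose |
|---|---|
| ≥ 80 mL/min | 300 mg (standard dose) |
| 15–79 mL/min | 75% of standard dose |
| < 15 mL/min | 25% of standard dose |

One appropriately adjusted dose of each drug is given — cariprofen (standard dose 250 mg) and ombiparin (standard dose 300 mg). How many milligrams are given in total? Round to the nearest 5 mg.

300 mg

CrCl = (140 − 55) × 49.7 / (72 × 2.97) × 0.85 = 4224.5 / 213.84 × 0.85 ≈ 16.8 mL/min
CrCl ≈ 17 mL/min.
cariprofen: 15–44 mL/min → 30% of 250 mg = 75 mg.
ombiparin: 15–79 mL/min → 75% of 300 mg = 225 mg.
Total = 75 + 225 = 300 mg.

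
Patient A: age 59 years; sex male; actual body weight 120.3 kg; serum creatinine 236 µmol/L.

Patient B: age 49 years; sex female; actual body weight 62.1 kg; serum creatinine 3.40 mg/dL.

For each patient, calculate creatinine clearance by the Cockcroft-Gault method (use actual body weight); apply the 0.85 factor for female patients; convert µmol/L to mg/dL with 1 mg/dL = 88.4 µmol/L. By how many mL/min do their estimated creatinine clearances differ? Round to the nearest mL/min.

31 mL/min

Patient A: SCr = 236 / 88.4 = 2.67 mg/dL
Patient A: CrCl = (140 − 59) × 120.3 / (72 × 2.67) = 9744.3 / 192.24 ≈ 50.7 mL/min
Patient B: CrCl = (140 − 49) × 62.1 / (72 × 3.4) × 0.85 = 5651.1 / 244.80 × 0.85 ≈ 19.6 mL/min
|50.7 − 19.6| = 31.1 mL/min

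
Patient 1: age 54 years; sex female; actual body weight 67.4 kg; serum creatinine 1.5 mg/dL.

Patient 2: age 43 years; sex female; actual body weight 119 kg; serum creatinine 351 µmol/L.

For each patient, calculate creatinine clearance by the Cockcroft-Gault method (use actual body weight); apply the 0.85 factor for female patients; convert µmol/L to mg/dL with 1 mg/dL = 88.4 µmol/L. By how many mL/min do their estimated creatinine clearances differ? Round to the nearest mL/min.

Patient 1: CrCl = (140 − 54) × 67.4 / (72 × 1.5) × 0.85 = 5796.4 / 108.00 × 0.85 ≈ 45.6 mL/min
Patient 2: SCr = 351 / 88.4 = 3.971 mg/dL
Patient 2: CrCl = (140 − 43) × 119 / (72 × 3.971) × 0.85 = 11543.0 / 285.91 × 0.85 ≈ 34.3 mL/min
|45.6 − 34.3| = 11.3 mL/min

11 mL/min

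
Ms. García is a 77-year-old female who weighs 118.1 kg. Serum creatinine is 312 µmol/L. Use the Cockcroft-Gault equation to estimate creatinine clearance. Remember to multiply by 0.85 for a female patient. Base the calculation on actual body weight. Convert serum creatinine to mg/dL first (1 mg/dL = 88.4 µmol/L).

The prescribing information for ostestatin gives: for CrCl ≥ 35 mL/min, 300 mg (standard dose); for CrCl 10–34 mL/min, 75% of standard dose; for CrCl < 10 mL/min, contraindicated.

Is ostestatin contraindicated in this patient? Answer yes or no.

SCr = 312 / 88.4 = 3.529 mg/dL
CrCl = (140 − 77) × 118.1 / (72 × 3.529) × 0.85 = 7440.3 / 254.09 × 0.85 ≈ 24.9 mL/min
CrCl ≈ 25 mL/min, which is ≥ 10 mL/min.

no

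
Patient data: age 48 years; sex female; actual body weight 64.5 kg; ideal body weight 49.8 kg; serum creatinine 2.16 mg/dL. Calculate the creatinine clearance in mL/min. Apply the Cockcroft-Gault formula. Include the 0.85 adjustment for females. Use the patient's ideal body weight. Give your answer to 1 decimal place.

CrCl = (140 − 48) × 49.8 / (72 × 2.16) × 0.85 = 4581.6 / 155.52 × 0.85 ≈ 25.0 mL/min

25.0 mL/min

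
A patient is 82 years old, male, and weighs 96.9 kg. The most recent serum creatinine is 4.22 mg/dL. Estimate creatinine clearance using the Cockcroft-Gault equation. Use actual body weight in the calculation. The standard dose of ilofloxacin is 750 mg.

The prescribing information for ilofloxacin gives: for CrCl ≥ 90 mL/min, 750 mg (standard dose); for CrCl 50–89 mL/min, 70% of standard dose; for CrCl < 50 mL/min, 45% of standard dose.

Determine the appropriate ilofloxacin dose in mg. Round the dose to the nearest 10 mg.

CrCl = (140 − 82) × 96.9 / (72 × 4.22) = 5620.2 / 303.84 ≈ 18.5 mL/min
CrCl ≈ 18 mL/min → bracket < 50 mL/min.
45% of 750 mg = 337.5 mg → 340 mg

340 mg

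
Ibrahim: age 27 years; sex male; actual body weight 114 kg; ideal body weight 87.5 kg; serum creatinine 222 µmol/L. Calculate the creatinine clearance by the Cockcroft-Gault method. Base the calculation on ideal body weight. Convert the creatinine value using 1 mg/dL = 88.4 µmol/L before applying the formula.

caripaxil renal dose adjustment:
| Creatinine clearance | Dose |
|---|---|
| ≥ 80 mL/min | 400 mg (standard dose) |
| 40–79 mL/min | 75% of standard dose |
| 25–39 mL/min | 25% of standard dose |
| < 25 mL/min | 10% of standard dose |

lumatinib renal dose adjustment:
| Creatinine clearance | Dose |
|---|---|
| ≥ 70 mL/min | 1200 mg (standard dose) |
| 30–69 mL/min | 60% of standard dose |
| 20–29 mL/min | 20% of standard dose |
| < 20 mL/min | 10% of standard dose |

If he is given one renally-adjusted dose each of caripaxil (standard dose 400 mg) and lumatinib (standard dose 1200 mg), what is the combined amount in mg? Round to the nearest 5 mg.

1020 mg

SCr = 222 / 88.4 = 2.511 mg/dL
CrCl = (140 − 27) × 87.5 / (72 × 2.511) = 9887.5 / 180.79 ≈ 54.7 mL/min
CrCl ≈ 55 mL/min.
caripaxil: 40–79 mL/min → 75% of 400 mg = 300 mg.
lumatinib: 30–69 mL/min → 60% of 1200 mg = 720 mg.
Total = 300 + 720 = 1020 mg.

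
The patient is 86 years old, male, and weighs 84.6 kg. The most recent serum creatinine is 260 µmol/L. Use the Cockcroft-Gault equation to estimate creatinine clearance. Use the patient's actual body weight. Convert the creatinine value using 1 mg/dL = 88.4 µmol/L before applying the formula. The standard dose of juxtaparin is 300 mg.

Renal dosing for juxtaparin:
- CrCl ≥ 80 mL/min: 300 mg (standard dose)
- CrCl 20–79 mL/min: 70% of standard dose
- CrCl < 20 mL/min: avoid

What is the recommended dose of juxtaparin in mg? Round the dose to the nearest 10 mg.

SCr = 260 / 88.4 = 2.941 mg/dL
CrCl = (140 − 86) × 84.6 / (72 × 2.941) = 4568.4 / 211.75 ≈ 21.6 mL/min
CrCl ≈ 22 mL/min → bracket 20–79 mL/min.
70% of 300 mg = 210 mg

210 mg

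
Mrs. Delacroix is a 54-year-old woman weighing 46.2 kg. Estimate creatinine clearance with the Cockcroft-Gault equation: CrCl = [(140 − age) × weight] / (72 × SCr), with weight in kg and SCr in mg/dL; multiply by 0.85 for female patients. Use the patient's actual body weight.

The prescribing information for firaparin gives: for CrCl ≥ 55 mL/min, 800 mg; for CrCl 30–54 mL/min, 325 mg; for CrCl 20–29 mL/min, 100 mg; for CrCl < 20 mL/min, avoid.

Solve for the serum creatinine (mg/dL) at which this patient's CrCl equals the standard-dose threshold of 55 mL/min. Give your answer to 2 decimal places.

Standard dose requires CrCl ≥ 55 mL/min.
Set (140 − 54) × 46.2 × 0.85 / (72 × SCr) = 55
SCr = (140 − 54) × 46.2 × 0.85 / (72 × 55) = 0.853 mg/dL

0.85 mg/dL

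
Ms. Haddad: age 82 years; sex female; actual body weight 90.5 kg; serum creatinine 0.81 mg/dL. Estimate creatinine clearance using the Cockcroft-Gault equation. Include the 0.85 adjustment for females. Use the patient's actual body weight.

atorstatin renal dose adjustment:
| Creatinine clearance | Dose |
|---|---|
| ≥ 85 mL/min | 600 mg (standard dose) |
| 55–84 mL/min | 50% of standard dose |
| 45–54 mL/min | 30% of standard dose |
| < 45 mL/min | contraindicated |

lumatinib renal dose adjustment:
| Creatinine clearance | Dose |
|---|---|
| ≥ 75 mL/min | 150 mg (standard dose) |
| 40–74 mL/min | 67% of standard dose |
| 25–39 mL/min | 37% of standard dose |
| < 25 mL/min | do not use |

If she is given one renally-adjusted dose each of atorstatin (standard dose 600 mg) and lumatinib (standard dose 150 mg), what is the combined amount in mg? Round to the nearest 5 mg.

450 mg

CrCl = (140 − 82) × 90.5 / (72 × 0.81) × 0.85 = 5249.0 / 58.32 × 0.85 ≈ 76.5 mL/min
CrCl ≈ 77 mL/min.
atorstatin: 55–84 mL/min → 50% of 600 mg = 300 mg.
lumatinib: ≥ 75 mL/min → 100% of 150 mg = 150 mg.
Total = 300 + 150 = 450 mg.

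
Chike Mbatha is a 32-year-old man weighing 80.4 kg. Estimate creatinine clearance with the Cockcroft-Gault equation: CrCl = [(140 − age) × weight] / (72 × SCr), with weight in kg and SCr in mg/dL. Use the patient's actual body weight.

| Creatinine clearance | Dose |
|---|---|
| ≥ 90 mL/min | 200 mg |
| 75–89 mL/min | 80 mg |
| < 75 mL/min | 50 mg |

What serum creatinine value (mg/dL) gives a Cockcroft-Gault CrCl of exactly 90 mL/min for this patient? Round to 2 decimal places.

1.34 mg/dL

Standard dose requires CrCl ≥ 90 mL/min.
Set (140 − 32) × 80.4 / (72 × SCr) = 90
SCr = (140 − 32) × 80.4 / (72 × 90) = 1.340 mg/dL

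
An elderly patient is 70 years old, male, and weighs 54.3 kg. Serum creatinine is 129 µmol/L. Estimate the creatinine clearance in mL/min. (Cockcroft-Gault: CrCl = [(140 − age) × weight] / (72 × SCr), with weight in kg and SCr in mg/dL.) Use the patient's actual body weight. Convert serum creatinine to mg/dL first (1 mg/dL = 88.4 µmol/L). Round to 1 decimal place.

SCr = 129 / 88.4 = 1.459 mg/dL
CrCl = (140 − 70) × 54.3 / (72 × 1.459) = 3801.0 / 105.05 ≈ 36.2 mL/min

36.2 mL/min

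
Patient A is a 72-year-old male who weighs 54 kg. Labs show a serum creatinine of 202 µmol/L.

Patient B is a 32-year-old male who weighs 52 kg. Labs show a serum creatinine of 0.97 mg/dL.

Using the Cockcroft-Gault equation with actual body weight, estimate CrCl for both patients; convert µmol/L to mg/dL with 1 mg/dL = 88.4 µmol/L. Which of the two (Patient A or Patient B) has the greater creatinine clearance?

Patient A: SCr = 202 / 88.4 = 2.285 mg/dL
Patient A: CrCl = (140 − 72) × 54 / (72 × 2.285) = 3672.0 / 164.52 ≈ 22.3 mL/min
Patient B: CrCl = (140 − 32) × 52 / (72 × 0.97) = 5616.0 / 69.84 ≈ 80.4 mL/min
22.3 vs 80.4 mL/min → Patient B is higher.

Patient B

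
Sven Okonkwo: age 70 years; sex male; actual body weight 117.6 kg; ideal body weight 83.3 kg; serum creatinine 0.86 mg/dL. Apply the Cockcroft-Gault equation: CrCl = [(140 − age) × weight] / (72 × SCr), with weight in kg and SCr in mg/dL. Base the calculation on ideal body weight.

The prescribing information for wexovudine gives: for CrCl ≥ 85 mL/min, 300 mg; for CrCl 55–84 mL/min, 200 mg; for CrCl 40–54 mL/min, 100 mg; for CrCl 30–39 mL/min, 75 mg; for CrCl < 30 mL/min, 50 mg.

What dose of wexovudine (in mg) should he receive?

300 mg

CrCl = (140 − 70) × 83.3 / (72 × 0.86) = 5831.0 / 61.92 ≈ 94.2 mL/min
CrCl ≈ 94 mL/min → bracket ≥ 85 mL/min.
Dose for this bracket: 300 mg.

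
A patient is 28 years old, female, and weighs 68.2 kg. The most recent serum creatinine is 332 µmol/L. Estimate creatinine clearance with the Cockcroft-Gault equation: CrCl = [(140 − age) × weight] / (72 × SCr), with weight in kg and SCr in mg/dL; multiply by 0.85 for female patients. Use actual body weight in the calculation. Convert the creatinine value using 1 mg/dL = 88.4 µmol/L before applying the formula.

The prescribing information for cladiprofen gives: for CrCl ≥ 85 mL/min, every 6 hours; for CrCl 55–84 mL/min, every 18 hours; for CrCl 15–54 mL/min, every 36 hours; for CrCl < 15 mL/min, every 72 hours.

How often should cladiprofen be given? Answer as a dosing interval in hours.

every 36 hours

SCr = 332 / 88.4 = 3.756 mg/dL
CrCl = (140 − 28) × 68.2 / (72 × 3.756) × 0.85 = 7638.4 / 270.43 × 0.85 ≈ 24.0 mL/min
CrCl ≈ 24 mL/min → bracket 15–54 mL/min → every 36 hours.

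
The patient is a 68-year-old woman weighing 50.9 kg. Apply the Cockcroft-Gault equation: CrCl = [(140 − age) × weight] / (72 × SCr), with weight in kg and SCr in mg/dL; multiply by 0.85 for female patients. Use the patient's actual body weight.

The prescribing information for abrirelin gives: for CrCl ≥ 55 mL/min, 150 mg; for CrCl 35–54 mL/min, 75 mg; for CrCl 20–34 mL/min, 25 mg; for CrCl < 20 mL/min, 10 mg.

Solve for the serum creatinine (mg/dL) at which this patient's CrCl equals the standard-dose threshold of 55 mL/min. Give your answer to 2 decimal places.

Standard dose requires CrCl ≥ 55 mL/min.
Set (140 − 68) × 50.9 × 0.85 / (72 × SCr) = 55
SCr = (140 − 68) × 50.9 × 0.85 / (72 × 55) = 0.787 mg/dL

0.79 mg/dL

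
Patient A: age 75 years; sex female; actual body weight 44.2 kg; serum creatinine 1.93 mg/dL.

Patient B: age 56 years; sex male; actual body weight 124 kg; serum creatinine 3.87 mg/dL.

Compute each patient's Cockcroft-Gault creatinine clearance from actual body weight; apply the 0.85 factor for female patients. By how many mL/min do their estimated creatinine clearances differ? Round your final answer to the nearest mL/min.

20 mL/min

Patient A: CrCl = (140 − 75) × 44.2 / (72 × 1.93) × 0.85 = 2873.0 / 138.96 × 0.85 ≈ 17.6 mL/min
Patient B: CrCl = (140 − 56) × 124 / (72 × 3.87) = 10416.0 / 278.64 ≈ 37.4 mL/min
|17.6 − 37.4| = 19.8 mL/min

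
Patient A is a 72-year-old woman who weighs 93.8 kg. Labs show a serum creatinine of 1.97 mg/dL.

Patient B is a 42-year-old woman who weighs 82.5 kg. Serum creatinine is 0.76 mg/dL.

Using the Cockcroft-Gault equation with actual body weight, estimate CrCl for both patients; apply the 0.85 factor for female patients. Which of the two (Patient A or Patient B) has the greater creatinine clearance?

Patient A: CrCl = (140 − 72) × 93.8 / (72 × 1.97) × 0.85 = 6378.4 / 141.84 × 0.85 ≈ 38.2 mL/min
Patient B: CrCl = (140 − 42) × 82.5 / (72 × 0.76) × 0.85 = 8085.0 / 54.72 × 0.85 ≈ 125.6 mL/min
38.2 vs 125.6 mL/min → Patient B is higher.

Patient B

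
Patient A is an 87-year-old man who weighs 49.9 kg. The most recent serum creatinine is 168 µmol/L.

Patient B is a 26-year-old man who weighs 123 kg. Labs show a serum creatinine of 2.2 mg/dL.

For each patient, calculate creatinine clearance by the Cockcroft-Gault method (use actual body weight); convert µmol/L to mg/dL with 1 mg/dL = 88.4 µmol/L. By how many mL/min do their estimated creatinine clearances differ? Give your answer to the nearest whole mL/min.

Patient A: SCr = 168 / 88.4 = 1.9 mg/dL
Patient A: CrCl = (140 − 87) × 49.9 / (72 × 1.9) = 2644.7 / 136.80 ≈ 19.3 mL/min
Patient B: CrCl = (140 − 26) × 123 / (72 × 2.2) = 14022.0 / 158.40 ≈ 88.5 mL/min
|19.3 − 88.5| = 69.2 mL/min

69 mL/min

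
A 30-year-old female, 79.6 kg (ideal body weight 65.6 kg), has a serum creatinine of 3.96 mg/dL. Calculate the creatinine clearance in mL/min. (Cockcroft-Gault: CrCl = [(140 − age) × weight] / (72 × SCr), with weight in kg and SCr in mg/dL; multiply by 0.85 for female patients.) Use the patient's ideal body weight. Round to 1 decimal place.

CrCl = (140 − 30) × 65.6 / (72 × 3.96) × 0.85 = 7216.0 / 285.12 × 0.85 ≈ 21.5 mL/min

21.5 mL/min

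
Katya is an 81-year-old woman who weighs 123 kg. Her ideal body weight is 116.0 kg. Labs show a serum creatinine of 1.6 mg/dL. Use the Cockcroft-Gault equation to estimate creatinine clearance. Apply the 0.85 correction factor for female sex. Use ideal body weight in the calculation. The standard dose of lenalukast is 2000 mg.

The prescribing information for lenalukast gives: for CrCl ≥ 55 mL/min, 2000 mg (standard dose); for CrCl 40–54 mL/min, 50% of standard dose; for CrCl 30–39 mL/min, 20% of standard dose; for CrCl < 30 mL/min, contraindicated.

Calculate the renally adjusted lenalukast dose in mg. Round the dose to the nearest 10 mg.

CrCl = (140 − 81) × 116 / (72 × 1.6) × 0.85 = 6844.0 / 115.20 × 0.85 ≈ 50.5 mL/min
CrCl ≈ 50 mL/min → bracket 40–54 mL/min.
50% of 2000 mg = 1000 mg

1000 mg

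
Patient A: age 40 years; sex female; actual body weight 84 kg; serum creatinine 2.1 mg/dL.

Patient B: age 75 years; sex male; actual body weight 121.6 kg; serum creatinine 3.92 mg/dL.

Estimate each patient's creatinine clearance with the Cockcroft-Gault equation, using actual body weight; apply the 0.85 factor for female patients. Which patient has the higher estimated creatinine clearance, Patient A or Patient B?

Patient A: CrCl = (140 − 40) × 84 / (72 × 2.1) × 0.85 = 8400.0 / 151.20 × 0.85 ≈ 47.2 mL/min
Patient B: CrCl = (140 − 75) × 121.6 / (72 × 3.92) = 7904.0 / 282.24 ≈ 28.0 mL/min
47.2 vs 28.0 mL/min → Patient A is higher.

Patient A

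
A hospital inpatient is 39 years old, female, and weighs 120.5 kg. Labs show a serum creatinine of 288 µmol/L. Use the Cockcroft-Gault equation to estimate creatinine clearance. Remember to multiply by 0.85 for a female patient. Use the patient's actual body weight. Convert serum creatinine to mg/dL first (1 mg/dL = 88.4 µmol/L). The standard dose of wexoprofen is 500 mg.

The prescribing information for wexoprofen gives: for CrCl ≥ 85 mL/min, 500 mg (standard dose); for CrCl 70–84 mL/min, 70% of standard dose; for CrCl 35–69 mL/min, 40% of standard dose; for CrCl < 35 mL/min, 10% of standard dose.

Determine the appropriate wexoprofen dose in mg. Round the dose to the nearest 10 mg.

SCr = 288 / 88.4 = 3.258 mg/dL
CrCl = (140 − 39) × 120.5 / (72 × 3.258) × 0.85 = 12170.5 / 234.58 × 0.85 ≈ 44.1 mL/min
CrCl ≈ 44 mL/min → bracket 35–69 mL/min.
40% of 500 mg = 200 mg

200 mg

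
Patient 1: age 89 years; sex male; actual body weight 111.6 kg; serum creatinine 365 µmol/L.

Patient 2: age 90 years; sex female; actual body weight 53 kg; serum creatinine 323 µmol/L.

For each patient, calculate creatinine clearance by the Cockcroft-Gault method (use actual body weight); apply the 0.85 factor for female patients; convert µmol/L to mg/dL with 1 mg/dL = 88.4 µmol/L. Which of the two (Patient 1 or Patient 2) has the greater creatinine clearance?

Patient 1

Patient 1: SCr = 365 / 88.4 = 4.129 mg/dL
Patient 1: CrCl = (140 − 89) × 111.6 / (72 × 4.129) = 5691.6 / 297.29 ≈ 19.1 mL/min
Patient 2: SCr = 323 / 88.4 = 3.654 mg/dL
Patient 2: CrCl = (140 − 90) × 53 / (72 × 3.654) × 0.85 = 2650.0 / 263.09 × 0.85 ≈ 8.6 mL/min
19.1 vs 8.6 mL/min → Patient 1 is higher.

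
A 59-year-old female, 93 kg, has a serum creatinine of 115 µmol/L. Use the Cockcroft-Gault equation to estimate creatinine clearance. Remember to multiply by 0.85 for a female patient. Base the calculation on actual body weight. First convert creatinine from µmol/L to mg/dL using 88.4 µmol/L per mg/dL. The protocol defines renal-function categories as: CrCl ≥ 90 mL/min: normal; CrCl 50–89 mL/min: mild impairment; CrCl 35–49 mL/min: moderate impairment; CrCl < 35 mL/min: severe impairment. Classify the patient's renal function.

SCr = 115 / 88.4 = 1.301 mg/dL
CrCl = (140 − 59) × 93 / (72 × 1.301) × 0.85 = 7533.0 / 93.67 × 0.85 ≈ 68.4 mL/min
68 mL/min falls in the 'mild impairment' range.

mild impairment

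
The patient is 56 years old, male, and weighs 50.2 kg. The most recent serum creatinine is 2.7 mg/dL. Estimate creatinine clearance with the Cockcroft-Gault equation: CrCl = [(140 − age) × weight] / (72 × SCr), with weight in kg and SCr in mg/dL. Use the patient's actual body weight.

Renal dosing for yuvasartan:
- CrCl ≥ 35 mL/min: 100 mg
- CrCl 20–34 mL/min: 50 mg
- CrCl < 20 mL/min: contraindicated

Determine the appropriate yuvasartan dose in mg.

CrCl = (140 − 56) × 50.2 / (72 × 2.7) = 4216.8 / 194.40 ≈ 21.7 mL/min
CrCl ≈ 22 mL/min → bracket 20–34 mL/min.
Dose for this bracket: 50 mg.

50 mg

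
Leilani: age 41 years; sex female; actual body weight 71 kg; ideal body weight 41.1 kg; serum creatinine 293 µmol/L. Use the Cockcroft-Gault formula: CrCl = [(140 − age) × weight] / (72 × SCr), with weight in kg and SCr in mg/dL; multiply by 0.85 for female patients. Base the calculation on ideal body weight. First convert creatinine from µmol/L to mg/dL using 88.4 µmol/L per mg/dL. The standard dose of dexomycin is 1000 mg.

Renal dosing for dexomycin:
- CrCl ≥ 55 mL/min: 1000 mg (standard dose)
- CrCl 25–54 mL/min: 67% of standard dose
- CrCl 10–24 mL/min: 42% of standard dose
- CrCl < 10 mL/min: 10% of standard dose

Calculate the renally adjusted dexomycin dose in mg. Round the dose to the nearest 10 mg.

SCr = 293 / 88.4 = 3.314 mg/dL
CrCl = (140 − 41) × 41.1 / (72 × 3.314) × 0.85 = 4068.9 / 238.61 × 0.85 ≈ 14.5 mL/min
CrCl ≈ 14 mL/min → bracket 10–24 mL/min.
42% of 1000 mg = 420 mg

420 mg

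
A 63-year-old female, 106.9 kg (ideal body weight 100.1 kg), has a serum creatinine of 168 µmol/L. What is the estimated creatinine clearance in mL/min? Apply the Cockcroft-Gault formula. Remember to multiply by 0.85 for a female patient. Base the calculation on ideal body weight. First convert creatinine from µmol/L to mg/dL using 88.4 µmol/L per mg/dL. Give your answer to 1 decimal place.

47.9 mL/min

SCr = 168 / 88.4 = 1.9 mg/dL
CrCl = (140 − 63) × 100.1 / (72 × 1.9) × 0.85 = 7707.7 / 136.80 × 0.85 ≈ 47.9 mL/min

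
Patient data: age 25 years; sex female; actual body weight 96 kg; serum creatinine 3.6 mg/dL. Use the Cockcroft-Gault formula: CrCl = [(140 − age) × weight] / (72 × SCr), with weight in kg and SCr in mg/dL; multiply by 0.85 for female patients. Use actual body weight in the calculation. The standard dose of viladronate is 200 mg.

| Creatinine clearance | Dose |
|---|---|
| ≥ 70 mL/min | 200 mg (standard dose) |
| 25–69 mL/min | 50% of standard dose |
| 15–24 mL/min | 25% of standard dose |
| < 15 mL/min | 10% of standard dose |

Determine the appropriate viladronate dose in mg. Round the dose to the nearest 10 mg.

100 mg

CrCl = (140 − 25) × 96 / (72 × 3.6) × 0.85 = 11040.0 / 259.20 × 0.85 ≈ 36.2 mL/min
CrCl ≈ 36 mL/min → bracket 25–69 mL/min.
50% of 200 mg = 100 mg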